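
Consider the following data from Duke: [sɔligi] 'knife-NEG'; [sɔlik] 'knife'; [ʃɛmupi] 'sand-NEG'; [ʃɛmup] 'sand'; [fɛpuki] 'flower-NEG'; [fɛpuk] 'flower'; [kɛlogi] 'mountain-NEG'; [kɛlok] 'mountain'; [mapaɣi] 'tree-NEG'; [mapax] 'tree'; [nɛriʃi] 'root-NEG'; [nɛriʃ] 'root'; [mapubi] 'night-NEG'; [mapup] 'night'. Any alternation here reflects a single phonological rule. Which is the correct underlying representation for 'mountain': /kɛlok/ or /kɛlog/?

'mountain' shows [g] ~ [k] at the end of the stem ([kɛlogi] vs [kɛlok]).
The stem 'flower' ([fɛpuki], [fɛpuk]) shows [k] unchanged in both environments, so [k] cannot be basic with [g] derived before the NEG suffix.
So /g/ is underlying, and a rule of word-final obstruent devoicing — voiced obstruents become voiceless word-finally — gives [k].

/kɛlog/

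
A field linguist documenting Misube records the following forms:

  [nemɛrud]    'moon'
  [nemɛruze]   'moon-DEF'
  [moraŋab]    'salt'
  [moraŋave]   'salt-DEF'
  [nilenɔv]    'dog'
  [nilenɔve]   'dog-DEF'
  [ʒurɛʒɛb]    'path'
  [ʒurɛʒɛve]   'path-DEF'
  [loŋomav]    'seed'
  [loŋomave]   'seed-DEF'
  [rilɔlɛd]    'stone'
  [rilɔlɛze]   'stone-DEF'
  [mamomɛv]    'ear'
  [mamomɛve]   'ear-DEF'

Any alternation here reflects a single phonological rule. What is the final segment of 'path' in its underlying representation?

The stem for 'path' ends in [b] in [ʒurɛʒɛb] but [v] in [ʒurɛʒɛve].
The stem 'ear' ([mamomɛv], [mamomɛve]) shows [v] unchanged in both environments, so [v] cannot be basic with [b] derived in isolation.
The alternation reflects intervocalic spirantization: voiced stops become fricatives between vowels. /b/ is underlying.

/b/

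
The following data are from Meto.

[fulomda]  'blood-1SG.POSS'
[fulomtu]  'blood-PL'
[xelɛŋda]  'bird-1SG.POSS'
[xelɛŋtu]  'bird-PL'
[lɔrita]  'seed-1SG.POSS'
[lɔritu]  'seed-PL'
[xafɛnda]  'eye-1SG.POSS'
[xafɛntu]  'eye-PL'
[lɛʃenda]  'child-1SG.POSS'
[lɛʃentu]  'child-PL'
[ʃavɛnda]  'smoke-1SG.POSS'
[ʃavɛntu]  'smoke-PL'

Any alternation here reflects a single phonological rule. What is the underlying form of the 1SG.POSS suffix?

The 1SG.POSS morpheme has two allomorphs, [-da] and [-ta].
The PL suffix, which begins with [t], is invariant after every stem; so [t] is not altered by any rule here.
So the underlying form is /-da/, and voiced stops become voiceless after a vowel.

/-da/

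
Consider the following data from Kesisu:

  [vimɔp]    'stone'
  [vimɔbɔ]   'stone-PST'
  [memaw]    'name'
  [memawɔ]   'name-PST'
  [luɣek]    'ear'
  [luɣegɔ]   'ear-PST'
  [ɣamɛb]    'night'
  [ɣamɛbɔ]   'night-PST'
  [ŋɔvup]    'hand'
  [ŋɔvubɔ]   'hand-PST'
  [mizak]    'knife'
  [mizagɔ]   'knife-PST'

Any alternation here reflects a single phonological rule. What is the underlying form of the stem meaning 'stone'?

In [vimɔp] and [vimɔbɔ] the final segment of 'stone' alternates: [p] ~ [b].
But 'night' keeps [b] in both environments ([ɣamɛb], [ɣamɛbɔ]), so there is no rule changing /b/ to [p] in isolation.
The alternation reflects intervocalic voicing: voiceless stops become voiced between vowels. /p/ is underlying.
So 'stone' = /vimɔp/.

/vimɔp/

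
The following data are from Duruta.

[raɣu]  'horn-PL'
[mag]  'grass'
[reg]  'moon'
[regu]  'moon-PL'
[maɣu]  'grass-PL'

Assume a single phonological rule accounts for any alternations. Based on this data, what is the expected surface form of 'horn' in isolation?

[rag]

The stem for 'grass' ends in [ɣ] in [maɣu] but [g] in [mag].
The stem 'moon' ([regu], [reg]) shows [g] unchanged in both environments, so [g] cannot be basic with [ɣ] derived before the PL suffix.
The underlying segment must be /ɣ/; voiced fricatives become stops word-finally, yielding [g] there.
From [raɣu] the stem 'horn' is /raɣ/; word-finally this yields [rag].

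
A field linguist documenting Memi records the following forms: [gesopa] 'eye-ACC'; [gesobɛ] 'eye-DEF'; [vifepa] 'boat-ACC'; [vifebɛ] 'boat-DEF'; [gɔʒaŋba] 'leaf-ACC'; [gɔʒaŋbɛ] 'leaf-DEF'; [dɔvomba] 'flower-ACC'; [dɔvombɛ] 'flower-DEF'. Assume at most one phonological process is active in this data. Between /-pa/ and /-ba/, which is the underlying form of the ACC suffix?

The ACC morpheme has two allomorphs, [-ba] and [-pa].
The DEF suffix, which begins with [b], is invariant after every stem; so [b] is not altered by any rule here.
The ACC suffix is therefore /-pa/ underlyingly, with post-nasal voicing: voiceless stops become voiced after a nasal.

/-pa/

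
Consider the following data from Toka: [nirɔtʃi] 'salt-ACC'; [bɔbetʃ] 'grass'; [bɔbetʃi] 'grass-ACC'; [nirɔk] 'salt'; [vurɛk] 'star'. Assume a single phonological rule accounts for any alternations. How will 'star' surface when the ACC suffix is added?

In [nirɔtʃi] and [nirɔk] the final segment of 'salt' alternates: [tʃ] ~ [k].
But 'grass' keeps [tʃ] in both environments ([bɔbetʃi], [bɔbetʃ]), so there is no rule changing /tʃ/ to [k] in isolation.
The underlying segment must be /k/; /k/ becomes palato-alveolar [tʃ] before a front vowel, yielding [tʃ] there.
From [vurɛk] the stem 'star' is /vurɛk/; before a front vowel this yields [vurɛtʃi].

[vurɛtʃi]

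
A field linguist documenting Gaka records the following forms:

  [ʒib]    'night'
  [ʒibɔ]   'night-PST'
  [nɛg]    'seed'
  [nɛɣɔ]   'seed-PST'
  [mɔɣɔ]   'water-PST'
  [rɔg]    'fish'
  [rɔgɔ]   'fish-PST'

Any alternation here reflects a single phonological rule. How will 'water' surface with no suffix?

[mɔg]

'seed' shows [g] ~ [ɣ] at the end of the stem ([nɛg] vs [nɛɣɔ]).
But 'fish' keeps [g] in both environments ([rɔg], [rɔgɔ]), so there is no rule changing /g/ to [ɣ] before the PST suffix.
The underlying segment must be /ɣ/; voiced fricatives become stops word-finally, yielding [g] there.
The one attested form of 'water', [mɔɣɔ], shows underlying /mɔɣ/. Applying the same rule word-finally gives [mɔg].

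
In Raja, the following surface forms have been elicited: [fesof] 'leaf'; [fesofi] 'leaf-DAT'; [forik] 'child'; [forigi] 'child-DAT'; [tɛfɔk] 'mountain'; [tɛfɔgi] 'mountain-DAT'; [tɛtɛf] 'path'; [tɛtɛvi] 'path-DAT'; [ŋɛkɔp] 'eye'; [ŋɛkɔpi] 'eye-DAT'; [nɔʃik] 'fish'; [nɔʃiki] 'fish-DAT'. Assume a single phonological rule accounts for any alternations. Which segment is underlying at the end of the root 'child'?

/g/

The stem for 'child' ends in [k] in [forik] but [g] in [forigi].
The stem 'fish' ([nɔʃik], [nɔʃiki]) shows [k] unchanged in both environments, so [k] cannot be basic with [g] derived before the DAT suffix.
So /g/ is underlying, and a rule of word-final obstruent devoicing — voiced obstruents become voiceless word-finally — gives [k].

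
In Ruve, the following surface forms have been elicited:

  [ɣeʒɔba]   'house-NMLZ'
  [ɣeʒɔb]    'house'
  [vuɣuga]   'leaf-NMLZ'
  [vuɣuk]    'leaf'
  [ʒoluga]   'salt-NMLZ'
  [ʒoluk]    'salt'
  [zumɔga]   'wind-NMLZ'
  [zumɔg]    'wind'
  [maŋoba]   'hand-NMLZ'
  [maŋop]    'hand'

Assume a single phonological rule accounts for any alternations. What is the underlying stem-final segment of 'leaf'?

/k/

The stem for 'leaf' ends in [g] in [vuɣuga] but [k] in [vuɣuk].
Compare 'wind', with invariant [g] in [zumɔga] and [zumɔg]: an analysis with underlying /g/ and a rule producing [k] in isolation would wrongly predict alternation here too.
The underlying segment must be /k/; voiceless stops become voiced between vowels, yielding [g] there.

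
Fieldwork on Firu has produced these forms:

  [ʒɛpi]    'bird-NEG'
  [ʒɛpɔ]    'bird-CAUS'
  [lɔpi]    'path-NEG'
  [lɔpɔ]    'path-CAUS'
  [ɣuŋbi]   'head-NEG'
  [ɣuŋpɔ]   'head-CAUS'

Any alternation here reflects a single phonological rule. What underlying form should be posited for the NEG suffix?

/-bi/

The NEG suffix surfaces as [-bi] and [-pi], depending on the final segment of the stem.
By contrast the CAUS suffix keeps its initial [p] throughout — that segment must be underlying.
The NEG suffix is therefore /-bi/ underlyingly, with post-vocalic devoicing: voiced stops become voiceless after a vowel.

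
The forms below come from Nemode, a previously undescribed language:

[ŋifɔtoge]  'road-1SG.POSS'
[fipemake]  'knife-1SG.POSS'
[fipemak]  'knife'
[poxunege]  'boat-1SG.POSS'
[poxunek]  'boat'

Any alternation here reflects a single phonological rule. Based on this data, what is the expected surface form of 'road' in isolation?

[ŋifɔtok]

'boat' shows [g] ~ [k] at the end of the stem ([poxunege] vs [poxunek]).
Compare 'knife', with invariant [k] in [fipemake] and [fipemak]: an analysis with underlying /k/ and a rule producing [g] before the 1SG.POSS suffix would wrongly predict alternation here too.
The alternation reflects word-final obstruent devoicing: voiced obstruents become voiceless word-finally. /g/ is underlying.
The one attested form of 'road', [ŋifɔtoge], shows underlying /ŋifɔtog/. Applying the same rule word-finally gives [ŋifɔtok].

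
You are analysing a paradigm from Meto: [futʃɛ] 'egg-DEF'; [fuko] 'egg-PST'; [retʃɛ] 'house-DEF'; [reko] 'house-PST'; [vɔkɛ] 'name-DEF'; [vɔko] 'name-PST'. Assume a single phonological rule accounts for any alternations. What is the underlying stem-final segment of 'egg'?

/tʃ/

In [futʃɛ] and [fuko] the final segment of 'egg' alternates: [tʃ] ~ [k].
The stem 'name' ([vɔkɛ], [vɔko]) shows [k] unchanged in both environments, so [k] cannot be basic with [tʃ] derived before the DEF suffix.
The alternation reflects depalatalization: palato-alveolar /tʃ/ becomes [k] when no front vowel follows. /tʃ/ is underlying.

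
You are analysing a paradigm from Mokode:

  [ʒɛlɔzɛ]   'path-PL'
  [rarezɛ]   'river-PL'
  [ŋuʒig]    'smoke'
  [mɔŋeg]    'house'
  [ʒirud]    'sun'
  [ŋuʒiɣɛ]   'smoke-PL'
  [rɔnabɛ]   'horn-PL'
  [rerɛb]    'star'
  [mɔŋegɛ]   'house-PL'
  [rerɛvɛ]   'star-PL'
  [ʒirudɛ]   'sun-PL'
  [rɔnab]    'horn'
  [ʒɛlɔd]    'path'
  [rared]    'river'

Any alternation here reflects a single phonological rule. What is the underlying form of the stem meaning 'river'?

The stem for 'river' ends in [d] in [rared] but [z] in [rarezɛ].
Compare 'sun', with invariant [d] in [ʒirud] and [ʒirudɛ]: an analysis with underlying /d/ and a rule producing [z] before the PL suffix would wrongly predict alternation here too.
Therefore /z/ is basic and [d] is derived by word-final hardening (voiced fricatives become stops word-finally).
The underlying form of 'river' is therefore /rarez/.

/rarez/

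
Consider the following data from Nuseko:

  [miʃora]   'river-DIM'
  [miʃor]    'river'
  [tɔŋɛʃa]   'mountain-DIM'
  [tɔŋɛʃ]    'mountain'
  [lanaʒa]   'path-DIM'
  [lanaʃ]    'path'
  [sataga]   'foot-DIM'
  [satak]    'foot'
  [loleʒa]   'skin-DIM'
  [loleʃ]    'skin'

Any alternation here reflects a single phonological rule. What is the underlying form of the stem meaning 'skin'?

/loleʒ/

'skin' shows [ʒ] ~ [ʃ] at the end of the stem ([loleʒa] vs [loleʃ]).
Compare 'mountain', with invariant [ʃ] in [tɔŋɛʃa] and [tɔŋɛʃ]: an analysis with underlying /ʃ/ and a rule producing [ʒ] before the DIM suffix would wrongly predict alternation here too.
So /ʒ/ is underlying, and a rule of word-final obstruent devoicing — voiced obstruents become voiceless word-finally — gives [ʃ].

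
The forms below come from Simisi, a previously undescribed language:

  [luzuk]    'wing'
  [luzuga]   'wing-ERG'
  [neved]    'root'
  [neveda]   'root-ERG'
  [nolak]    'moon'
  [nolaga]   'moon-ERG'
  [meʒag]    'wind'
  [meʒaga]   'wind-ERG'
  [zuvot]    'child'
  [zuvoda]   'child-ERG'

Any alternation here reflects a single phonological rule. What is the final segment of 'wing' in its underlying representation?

The root 'wing' surfaces as [luzuk] and [luzuga], with a stem-final [k] ~ [g] alternation.
If /g/ were underlying and a rule turned it into [k] in isolation, 'wind' would also alternate; but it has [g] in both [meʒag] and [meʒaga].
The underlying segment must be /k/; voiceless stops become voiced between vowels, yielding [g] there.

/k/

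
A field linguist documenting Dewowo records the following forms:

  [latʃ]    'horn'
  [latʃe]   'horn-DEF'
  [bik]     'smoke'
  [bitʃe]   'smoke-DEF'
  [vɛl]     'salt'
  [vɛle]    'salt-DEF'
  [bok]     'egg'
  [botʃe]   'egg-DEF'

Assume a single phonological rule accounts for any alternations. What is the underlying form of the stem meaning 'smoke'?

The root 'smoke' surfaces as [bik] and [bitʃe], with a stem-final [k] ~ [tʃ] alternation.
If /tʃ/ were underlying and a rule turned it into [k] in isolation, 'horn' would also alternate; but it has [tʃ] in both [latʃ] and [latʃe].
The alternation reflects palatalization before a front vowel: /k/ becomes palato-alveolar [tʃ] before a front vowel. /k/ is underlying.

/bik/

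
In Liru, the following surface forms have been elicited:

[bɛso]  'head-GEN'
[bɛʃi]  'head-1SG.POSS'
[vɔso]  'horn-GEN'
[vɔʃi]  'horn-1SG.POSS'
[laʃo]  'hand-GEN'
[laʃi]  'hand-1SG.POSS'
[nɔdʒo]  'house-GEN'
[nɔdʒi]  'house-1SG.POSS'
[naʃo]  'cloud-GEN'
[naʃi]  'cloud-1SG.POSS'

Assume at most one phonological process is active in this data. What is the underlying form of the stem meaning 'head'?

/bɛs/

The root 'head' surfaces as [bɛso] and [bɛʃi], with a stem-final [s] ~ [ʃ] alternation.
If /ʃ/ were underlying and a rule turned it into [s] before the GEN suffix, 'cloud' would also alternate; but it has [ʃ] in both [naʃo] and [naʃi].
The alternation reflects palatalization before a front vowel: /s/ becomes palato-alveolar [ʃ] before a front vowel. /s/ is underlying.
So 'head' = /bɛs/.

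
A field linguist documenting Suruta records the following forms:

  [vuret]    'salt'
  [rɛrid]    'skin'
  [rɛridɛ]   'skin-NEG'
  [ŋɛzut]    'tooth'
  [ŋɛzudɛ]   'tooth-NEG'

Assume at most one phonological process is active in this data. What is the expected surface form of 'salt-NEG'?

The stem for 'tooth' ends in [t] in [ŋɛzut] but [d] in [ŋɛzudɛ].
Compare 'skin', with invariant [d] in [rɛrid] and [rɛridɛ]: an analysis with underlying /d/ and a rule producing [t] in isolation would wrongly predict alternation here too.
Therefore /t/ is basic and [d] is derived by intervocalic voicing (voiceless stops become voiced between vowels).
From [vuret] the stem 'salt' is /vuret/; between vowels this yields [vuredɛ].

[vuredɛ]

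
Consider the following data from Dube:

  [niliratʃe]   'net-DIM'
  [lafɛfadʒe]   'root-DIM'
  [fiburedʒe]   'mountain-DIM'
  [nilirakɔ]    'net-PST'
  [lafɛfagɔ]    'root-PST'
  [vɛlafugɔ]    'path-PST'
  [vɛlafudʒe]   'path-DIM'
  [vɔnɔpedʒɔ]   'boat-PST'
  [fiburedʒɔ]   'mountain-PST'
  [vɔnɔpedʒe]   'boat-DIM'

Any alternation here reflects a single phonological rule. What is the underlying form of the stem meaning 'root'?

/lafɛfag/

The root 'root' surfaces as [lafɛfagɔ] and [lafɛfadʒe], with a stem-final [g] ~ [dʒ] alternation.
Compare 'boat', with invariant [dʒ] in [vɔnɔpedʒɔ] and [vɔnɔpedʒe]: an analysis with underlying /dʒ/ and a rule producing [g] before the PST suffix would wrongly predict alternation here too.
The alternation reflects palatalization before a front vowel: /k/ and /g/ become palato-alveolar [tʃ] and [dʒ] before a front vowel. /g/ is underlying.
So 'root' = /lafɛfag/.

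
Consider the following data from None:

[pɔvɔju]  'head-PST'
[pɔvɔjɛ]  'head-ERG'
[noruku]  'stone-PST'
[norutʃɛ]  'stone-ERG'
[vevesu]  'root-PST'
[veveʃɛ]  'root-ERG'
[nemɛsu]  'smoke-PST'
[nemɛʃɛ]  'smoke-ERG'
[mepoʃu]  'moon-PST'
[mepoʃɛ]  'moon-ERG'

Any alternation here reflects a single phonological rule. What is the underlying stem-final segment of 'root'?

The root 'root' surfaces as [vevesu] and [veveʃɛ], with a stem-final [s] ~ [ʃ] alternation.
But 'moon' keeps [ʃ] in both environments ([mepoʃu], [mepoʃɛ]), so there is no rule changing /ʃ/ to [s] before the PST suffix.
So /s/ is underlying, and a rule of palatalization before a front vowel — /k/ and /s/ become palato-alveolar [tʃ] and [ʃ] before a front vowel — gives [ʃ].

/s/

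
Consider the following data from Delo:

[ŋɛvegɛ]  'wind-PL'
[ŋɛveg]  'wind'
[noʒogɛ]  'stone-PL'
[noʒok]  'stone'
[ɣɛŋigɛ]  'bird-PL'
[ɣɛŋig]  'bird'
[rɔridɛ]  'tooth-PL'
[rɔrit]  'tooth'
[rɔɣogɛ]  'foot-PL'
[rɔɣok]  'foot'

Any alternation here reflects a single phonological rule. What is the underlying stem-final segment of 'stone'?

/k/

In [noʒogɛ] and [noʒok] the final segment of 'stone' alternates: [g] ~ [k].
If /g/ were underlying and a rule turned it into [k] in isolation, 'wind' would also alternate; but it has [g] in both [ŋɛvegɛ] and [ŋɛveg].
Therefore /k/ is basic and [g] is derived by intervocalic voicing (voiceless stops become voiced between vowels).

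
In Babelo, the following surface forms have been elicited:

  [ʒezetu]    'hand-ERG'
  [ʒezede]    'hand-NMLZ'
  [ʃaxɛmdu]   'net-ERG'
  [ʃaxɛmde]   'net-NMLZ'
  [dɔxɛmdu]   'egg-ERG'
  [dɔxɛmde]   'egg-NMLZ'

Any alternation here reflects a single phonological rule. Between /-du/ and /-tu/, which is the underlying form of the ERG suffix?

The ERG suffix surfaces as [-du] and [-tu], depending on the final segment of the stem.
By contrast the NMLZ suffix keeps its initial [d] throughout — that segment must be underlying.
So the underlying form is /-tu/, and voiceless stops become voiced after a nasal.

/-tu/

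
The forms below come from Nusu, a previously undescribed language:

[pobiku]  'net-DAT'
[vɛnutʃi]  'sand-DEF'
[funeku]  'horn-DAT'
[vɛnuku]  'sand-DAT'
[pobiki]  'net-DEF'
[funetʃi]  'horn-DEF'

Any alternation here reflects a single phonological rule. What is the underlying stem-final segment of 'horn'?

The stem for 'horn' ends in [tʃ] in [funetʃi] but [k] in [funeku].
If /k/ were underlying and a rule turned it into [tʃ] before the DEF suffix, 'net' would also alternate; but it has [k] in both [pobiki] and [pobiku].
Therefore /tʃ/ is basic and [k] is derived by depalatalization (palato-alveolar /tʃ/ becomes [k] when no front vowel follows).

/tʃ/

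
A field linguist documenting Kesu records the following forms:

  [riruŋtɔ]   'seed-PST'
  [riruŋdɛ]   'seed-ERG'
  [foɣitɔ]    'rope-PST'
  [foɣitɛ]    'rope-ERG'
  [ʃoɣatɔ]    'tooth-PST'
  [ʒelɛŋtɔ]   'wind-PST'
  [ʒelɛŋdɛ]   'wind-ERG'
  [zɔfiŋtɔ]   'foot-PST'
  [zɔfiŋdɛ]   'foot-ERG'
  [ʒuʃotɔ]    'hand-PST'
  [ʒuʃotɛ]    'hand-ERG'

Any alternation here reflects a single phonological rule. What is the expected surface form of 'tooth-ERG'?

[ʃoɣatɛ]

The ERG morpheme has two allomorphs, [-dɛ] and [-tɛ].
The PST suffix, which begins with [t], is invariant after every stem; so [t] is not altered by any rule here.
So the underlying form is /-dɛ/, and voiced stops become voiceless after a vowel.
After 'tooth', which ends in a vowel, the suffix surfaces as [-tɛ], giving [ʃoɣatɛ].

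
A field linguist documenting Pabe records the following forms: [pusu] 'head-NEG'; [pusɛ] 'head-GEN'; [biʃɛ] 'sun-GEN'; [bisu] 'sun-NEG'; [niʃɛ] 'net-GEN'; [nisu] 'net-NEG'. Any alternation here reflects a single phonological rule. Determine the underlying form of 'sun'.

The root 'sun' surfaces as [biʃɛ] and [bisu], with a stem-final [ʃ] ~ [s] alternation.
The stem 'head' ([pusɛ], [pusu]) shows [s] unchanged in both environments, so [s] cannot be basic with [ʃ] derived before the GEN suffix.
The alternation reflects depalatalization: palato-alveolar /ʃ/ becomes [s] when no front vowel follows. /ʃ/ is underlying.

/biʃ/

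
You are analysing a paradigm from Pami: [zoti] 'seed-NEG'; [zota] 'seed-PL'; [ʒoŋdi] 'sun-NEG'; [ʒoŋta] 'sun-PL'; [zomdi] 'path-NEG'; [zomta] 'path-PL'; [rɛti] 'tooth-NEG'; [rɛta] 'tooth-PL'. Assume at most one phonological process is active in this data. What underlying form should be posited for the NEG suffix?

/-di/

The NEG suffix surfaces as [-di] and [-ti], depending on the final segment of the stem.
The PL suffix, which begins with [t], is invariant after every stem; so [t] is not altered by any rule here.
The NEG suffix is therefore /-di/ underlyingly, with post-vocalic devoicing: voiced stops become voiceless after a vowel.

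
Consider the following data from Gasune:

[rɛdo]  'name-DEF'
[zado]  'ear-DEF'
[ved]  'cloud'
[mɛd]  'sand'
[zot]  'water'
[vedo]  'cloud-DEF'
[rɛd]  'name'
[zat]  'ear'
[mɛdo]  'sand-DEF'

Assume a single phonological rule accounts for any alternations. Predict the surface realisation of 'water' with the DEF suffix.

The stem for 'ear' ends in [d] in [zado] but [t] in [zat].
But 'sand' keeps [d] in both environments ([mɛdo], [mɛd]), so there is no rule changing /d/ to [t] in isolation.
Therefore /t/ is basic and [d] is derived by intervocalic voicing (voiceless stops become voiced between vowels).
From [zot] the stem 'water' is /zot/; between vowels this yields [zodo].

[zodo]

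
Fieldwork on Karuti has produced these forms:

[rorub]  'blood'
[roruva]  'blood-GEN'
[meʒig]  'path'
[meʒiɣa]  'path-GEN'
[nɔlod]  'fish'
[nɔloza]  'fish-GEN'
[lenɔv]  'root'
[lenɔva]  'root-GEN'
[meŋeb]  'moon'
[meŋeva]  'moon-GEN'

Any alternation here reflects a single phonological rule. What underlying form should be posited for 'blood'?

/rorub/

The root 'blood' surfaces as [rorub] and [roruva], with a stem-final [b] ~ [v] alternation.
If /v/ were underlying and a rule turned it into [b] in isolation, 'root' would also alternate; but it has [v] in both [lenɔv] and [lenɔva].
The alternation reflects intervocalic spirantization: voiced stops become fricatives between vowels. /b/ is underlying.
Hence 'blood' is /rorub/ underlyingly.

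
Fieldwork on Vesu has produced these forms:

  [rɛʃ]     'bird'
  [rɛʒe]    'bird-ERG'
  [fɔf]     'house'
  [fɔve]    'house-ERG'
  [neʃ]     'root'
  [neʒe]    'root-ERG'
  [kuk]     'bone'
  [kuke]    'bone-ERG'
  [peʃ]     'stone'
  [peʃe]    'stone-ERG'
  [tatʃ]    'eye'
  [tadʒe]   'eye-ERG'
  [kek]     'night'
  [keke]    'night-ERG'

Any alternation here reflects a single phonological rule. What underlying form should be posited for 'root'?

In [neʃ] and [neʒe] the final segment of 'root' alternates: [ʃ] ~ [ʒ].
If /ʃ/ were underlying and a rule turned it into [ʒ] before the ERG suffix, 'stone' would also alternate; but it has [ʃ] in both [peʃ] and [peʃe].
Therefore /ʒ/ is basic and [ʃ] is derived by word-final obstruent devoicing (voiced obstruents become voiceless word-finally).
So 'root' = /neʒ/.

/neʒ/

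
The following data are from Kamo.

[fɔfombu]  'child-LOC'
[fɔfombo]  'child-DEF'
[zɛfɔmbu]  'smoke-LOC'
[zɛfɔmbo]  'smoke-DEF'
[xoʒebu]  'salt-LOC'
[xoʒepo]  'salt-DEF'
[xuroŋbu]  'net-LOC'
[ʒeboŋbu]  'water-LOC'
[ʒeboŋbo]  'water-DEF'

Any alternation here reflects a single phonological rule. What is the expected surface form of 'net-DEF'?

[xuroŋbo]

The DEF suffix surfaces as [-bo] and [-po], depending on the final segment of the stem.
The LOC suffix, which begins with [b], is invariant after every stem; so [b] is not altered by any rule here.
So the underlying form is /-po/, and voiceless stops become voiced after a nasal.
After 'net', which ends in a nasal, the suffix surfaces as [-bo], giving [xuroŋbo].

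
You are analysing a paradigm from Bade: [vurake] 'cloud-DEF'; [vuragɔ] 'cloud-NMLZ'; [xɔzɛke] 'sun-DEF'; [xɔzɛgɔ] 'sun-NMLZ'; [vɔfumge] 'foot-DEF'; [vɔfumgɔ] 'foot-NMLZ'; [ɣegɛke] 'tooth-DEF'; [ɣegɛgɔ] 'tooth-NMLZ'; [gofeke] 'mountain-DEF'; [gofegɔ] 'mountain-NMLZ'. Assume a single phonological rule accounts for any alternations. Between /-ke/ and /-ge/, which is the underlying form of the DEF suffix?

/-ke/

The DEF morpheme has two allomorphs, [-ge] and [-ke].
By contrast the NMLZ suffix keeps its initial [g] throughout — that segment must be underlying.
So the underlying form is /-ke/, and voiceless stops become voiced after a nasal.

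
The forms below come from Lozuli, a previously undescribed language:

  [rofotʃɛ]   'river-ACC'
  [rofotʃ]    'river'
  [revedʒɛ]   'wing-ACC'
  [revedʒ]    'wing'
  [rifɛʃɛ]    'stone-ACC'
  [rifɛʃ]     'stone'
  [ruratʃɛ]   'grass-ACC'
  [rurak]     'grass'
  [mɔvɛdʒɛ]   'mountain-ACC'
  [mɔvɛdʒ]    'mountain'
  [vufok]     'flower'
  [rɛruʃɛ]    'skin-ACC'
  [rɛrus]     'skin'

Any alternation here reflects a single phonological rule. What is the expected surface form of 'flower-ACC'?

'grass' shows [tʃ] ~ [k] at the end of the stem ([ruratʃɛ] vs [rurak]).
Compare 'river', with invariant [tʃ] in [rofotʃɛ] and [rofotʃ]: an analysis with underlying /tʃ/ and a rule producing [k] in isolation would wrongly predict alternation here too.
So /k/ is underlying, and a rule of palatalization before a front vowel — /k/ and /s/ become palato-alveolar [tʃ] and [ʃ] before a front vowel — gives [tʃ].
From [vufok] the stem 'flower' is /vufok/; before a front vowel this yields [vufotʃɛ].

[vufotʃɛ]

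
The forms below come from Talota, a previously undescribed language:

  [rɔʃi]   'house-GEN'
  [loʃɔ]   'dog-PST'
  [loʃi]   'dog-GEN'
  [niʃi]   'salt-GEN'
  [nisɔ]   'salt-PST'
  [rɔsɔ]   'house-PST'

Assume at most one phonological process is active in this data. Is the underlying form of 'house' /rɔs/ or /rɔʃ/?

/rɔs/

The stem for 'house' ends in [ʃ] in [rɔʃi] but [s] in [rɔsɔ].
If /ʃ/ were underlying and a rule turned it into [s] before the PST suffix, 'dog' would also alternate; but it has [ʃ] in both [loʃi] and [loʃɔ].
The alternation reflects palatalization before a front vowel: /s/ becomes palato-alveolar [ʃ] before a front vowel. /s/ is underlying.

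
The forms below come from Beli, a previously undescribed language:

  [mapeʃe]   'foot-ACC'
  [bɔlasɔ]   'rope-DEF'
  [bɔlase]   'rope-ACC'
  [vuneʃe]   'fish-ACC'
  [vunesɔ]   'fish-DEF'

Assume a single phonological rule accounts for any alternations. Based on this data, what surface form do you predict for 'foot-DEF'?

The root 'fish' surfaces as [vuneʃe] and [vunesɔ], with a stem-final [ʃ] ~ [s] alternation.
But 'rope' keeps [s] in both environments ([bɔlase], [bɔlasɔ]), so there is no rule changing /s/ to [ʃ] before the ACC suffix.
So /ʃ/ is underlying, and a rule of depalatalization — palato-alveolar /ʃ/ becomes [s] when no front vowel follows — gives [s].
From [mapeʃe] the stem 'foot' is /mapeʃ/; when no front vowel follows this yields [mapesɔ].

[mapesɔ]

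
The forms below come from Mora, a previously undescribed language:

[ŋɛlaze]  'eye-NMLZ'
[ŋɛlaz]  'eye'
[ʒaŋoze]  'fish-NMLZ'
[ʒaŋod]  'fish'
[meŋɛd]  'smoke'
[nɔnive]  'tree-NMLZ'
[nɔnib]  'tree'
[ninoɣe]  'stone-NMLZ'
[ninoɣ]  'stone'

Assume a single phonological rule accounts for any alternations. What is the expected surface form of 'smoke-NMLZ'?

The root 'fish' surfaces as [ʒaŋoze] and [ʒaŋod], with a stem-final [z] ~ [d] alternation.
The stem 'eye' ([ŋɛlaze], [ŋɛlaz]) shows [z] unchanged in both environments, so [z] cannot be basic with [d] derived in isolation.
The alternation reflects intervocalic spirantization: voiced stops become fricatives between vowels. /d/ is underlying.
From [meŋɛd] the stem 'smoke' is /meŋɛd/; between vowels this yields [meŋɛze].

[meŋɛze]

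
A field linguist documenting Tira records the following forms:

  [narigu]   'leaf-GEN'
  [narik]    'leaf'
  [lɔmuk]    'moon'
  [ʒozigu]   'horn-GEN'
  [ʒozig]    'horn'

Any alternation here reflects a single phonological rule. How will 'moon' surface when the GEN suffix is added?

'leaf' shows [g] ~ [k] at the end of the stem ([narigu] vs [narik]).
The stem 'horn' ([ʒozigu], [ʒozig]) shows [g] unchanged in both environments, so [g] cannot be basic with [k] derived in isolation.
The underlying segment must be /k/; voiceless stops become voiced between vowels, yielding [g] there.
From [lɔmuk] the stem 'moon' is /lɔmuk/; between vowels this yields [lɔmugu].

[lɔmugu]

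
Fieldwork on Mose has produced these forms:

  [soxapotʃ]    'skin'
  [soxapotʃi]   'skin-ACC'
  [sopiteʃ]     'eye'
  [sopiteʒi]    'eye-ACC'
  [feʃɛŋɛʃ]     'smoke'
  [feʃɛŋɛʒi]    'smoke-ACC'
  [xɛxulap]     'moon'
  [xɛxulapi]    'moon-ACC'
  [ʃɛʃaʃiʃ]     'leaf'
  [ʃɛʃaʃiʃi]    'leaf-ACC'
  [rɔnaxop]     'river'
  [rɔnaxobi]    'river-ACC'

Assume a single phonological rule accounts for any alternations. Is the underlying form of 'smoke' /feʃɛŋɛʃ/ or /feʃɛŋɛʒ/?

/feʃɛŋɛʒ/

In [feʃɛŋɛʃ] and [feʃɛŋɛʒi] the final segment of 'smoke' alternates: [ʃ] ~ [ʒ].
Compare 'leaf', with invariant [ʃ] in [ʃɛʃaʃiʃ] and [ʃɛʃaʃiʃi]: an analysis with underlying /ʃ/ and a rule producing [ʒ] before the ACC suffix would wrongly predict alternation here too.
The alternation reflects word-final obstruent devoicing: voiced obstruents become voiceless word-finally. /ʒ/ is underlying.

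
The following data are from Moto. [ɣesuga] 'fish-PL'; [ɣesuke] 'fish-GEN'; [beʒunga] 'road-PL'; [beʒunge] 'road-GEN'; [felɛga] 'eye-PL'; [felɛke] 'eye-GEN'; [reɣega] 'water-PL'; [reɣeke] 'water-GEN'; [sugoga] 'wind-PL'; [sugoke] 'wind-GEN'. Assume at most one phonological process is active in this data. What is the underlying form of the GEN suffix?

The GEN suffix surfaces as [-ge] and [-ke], depending on the final segment of the stem.
The PL suffix, which begins with [g], is invariant after every stem; so [g] is not altered by any rule here.
So the underlying form is /-ke/, and voiceless stops become voiced after a nasal.

/-ke/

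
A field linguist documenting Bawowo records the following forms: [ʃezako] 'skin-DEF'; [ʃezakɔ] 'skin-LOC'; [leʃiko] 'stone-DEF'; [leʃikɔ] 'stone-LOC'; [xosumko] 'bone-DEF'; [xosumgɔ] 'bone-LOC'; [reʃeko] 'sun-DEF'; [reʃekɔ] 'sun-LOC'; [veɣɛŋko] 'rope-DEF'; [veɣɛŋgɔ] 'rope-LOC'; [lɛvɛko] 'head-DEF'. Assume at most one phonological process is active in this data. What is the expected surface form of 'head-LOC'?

The LOC morpheme has two allomorphs, [-gɔ] and [-kɔ].
By contrast the DEF suffix keeps its initial [k] throughout — that segment must be underlying.
So the underlying form is /-gɔ/, and voiced stops become voiceless after a vowel.
After 'head', which ends in a vowel, the suffix surfaces as [-kɔ], giving [lɛvɛkɔ].

[lɛvɛkɔ]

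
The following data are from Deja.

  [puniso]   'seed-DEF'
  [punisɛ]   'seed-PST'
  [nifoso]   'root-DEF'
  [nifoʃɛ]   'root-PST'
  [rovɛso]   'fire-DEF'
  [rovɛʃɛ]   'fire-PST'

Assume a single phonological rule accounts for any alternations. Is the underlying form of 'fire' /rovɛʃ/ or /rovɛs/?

The stem for 'fire' ends in [s] in [rovɛso] but [ʃ] in [rovɛʃɛ].
Compare 'seed', with invariant [s] in [puniso] and [punisɛ]: an analysis with underlying /s/ and a rule producing [ʃ] before the PST suffix would wrongly predict alternation here too.
Therefore /ʃ/ is basic and [s] is derived by depalatalization (palato-alveolar /ʃ/ becomes [s] when no front vowel follows).

/rovɛʃ/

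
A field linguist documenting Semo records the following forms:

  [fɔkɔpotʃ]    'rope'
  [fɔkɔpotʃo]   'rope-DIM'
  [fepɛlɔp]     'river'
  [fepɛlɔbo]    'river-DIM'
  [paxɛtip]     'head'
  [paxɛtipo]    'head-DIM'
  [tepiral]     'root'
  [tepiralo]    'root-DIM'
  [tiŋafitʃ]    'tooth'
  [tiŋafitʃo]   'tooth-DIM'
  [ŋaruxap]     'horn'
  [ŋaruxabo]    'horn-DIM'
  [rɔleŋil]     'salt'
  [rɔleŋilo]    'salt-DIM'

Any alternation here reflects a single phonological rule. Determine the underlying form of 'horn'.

/ŋaruxab/

The stem for 'horn' ends in [p] in [ŋaruxap] but [b] in [ŋaruxabo].
The stem 'head' ([paxɛtip], [paxɛtipo]) shows [p] unchanged in both environments, so [p] cannot be basic with [b] derived before the DIM suffix.
So /b/ is underlying, and a rule of word-final obstruent devoicing — voiced obstruents become voiceless word-finally — gives [p].
So 'horn' = /ŋaruxab/.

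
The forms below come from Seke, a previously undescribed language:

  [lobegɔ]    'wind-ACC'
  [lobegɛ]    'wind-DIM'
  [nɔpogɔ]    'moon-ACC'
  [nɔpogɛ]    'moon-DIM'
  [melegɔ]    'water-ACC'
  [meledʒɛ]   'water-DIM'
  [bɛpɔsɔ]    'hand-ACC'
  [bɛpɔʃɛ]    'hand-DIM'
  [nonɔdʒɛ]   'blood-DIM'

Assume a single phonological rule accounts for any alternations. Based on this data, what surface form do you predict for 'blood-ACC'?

'water' shows [g] ~ [dʒ] at the end of the stem ([melegɔ] vs [meledʒɛ]).
The stem 'wind' ([lobegɔ], [lobegɛ]) shows [g] unchanged in both environments, so [g] cannot be basic with [dʒ] derived before the DIM suffix.
The underlying segment must be /dʒ/; palato-alveolar /dʒ/ and /ʃ/ become [g] and [s] when no front vowel follows, yielding [g] there.
The one attested form of 'blood', [nonɔdʒɛ], shows underlying /nonɔdʒ/. Applying the same rule when no front vowel follows gives [nonɔgɔ].

[nonɔgɔ]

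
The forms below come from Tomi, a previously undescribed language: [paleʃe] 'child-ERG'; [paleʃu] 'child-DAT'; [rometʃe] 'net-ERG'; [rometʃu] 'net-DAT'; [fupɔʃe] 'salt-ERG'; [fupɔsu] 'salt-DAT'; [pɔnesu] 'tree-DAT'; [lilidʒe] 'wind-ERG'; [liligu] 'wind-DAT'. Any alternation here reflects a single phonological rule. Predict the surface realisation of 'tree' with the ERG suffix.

[pɔneʃe]

In [fupɔʃe] and [fupɔsu] the final segment of 'salt' alternates: [ʃ] ~ [s].
The stem 'child' ([paleʃe], [paleʃu]) shows [ʃ] unchanged in both environments, so [ʃ] cannot be basic with [s] derived before the DAT suffix.
So /s/ is underlying, and a rule of palatalization before a front vowel — /g/ and /s/ become palato-alveolar [dʒ] and [ʃ] before a front vowel — gives [ʃ].
From [pɔnesu] the stem 'tree' is /pɔnes/; before a front vowel this yields [pɔneʃe].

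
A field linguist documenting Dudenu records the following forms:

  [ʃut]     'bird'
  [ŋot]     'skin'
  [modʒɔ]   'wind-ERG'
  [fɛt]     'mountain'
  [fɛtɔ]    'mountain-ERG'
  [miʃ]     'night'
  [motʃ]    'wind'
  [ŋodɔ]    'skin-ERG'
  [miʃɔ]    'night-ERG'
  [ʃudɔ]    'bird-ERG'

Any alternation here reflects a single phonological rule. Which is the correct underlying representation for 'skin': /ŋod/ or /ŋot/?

The stem for 'skin' ends in [d] in [ŋodɔ] but [t] in [ŋot].
The stem 'mountain' ([fɛtɔ], [fɛt]) shows [t] unchanged in both environments, so [t] cannot be basic with [d] derived before the ERG suffix.
So /d/ is underlying, and a rule of word-final obstruent devoicing — voiced obstruents become voiceless word-finally — gives [t].

/ŋod/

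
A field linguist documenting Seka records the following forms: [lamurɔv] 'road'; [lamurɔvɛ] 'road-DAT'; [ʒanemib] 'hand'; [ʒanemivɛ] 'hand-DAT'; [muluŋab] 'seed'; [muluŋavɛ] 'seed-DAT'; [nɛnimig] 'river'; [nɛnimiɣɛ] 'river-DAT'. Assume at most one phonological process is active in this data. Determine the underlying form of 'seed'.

'seed' shows [b] ~ [v] at the end of the stem ([muluŋab] vs [muluŋavɛ]).
But 'road' keeps [v] in both environments ([lamurɔv], [lamurɔvɛ]), so there is no rule changing /v/ to [b] in isolation.
The underlying segment must be /b/; voiced stops become fricatives between vowels, yielding [v] there.
So 'seed' = /muluŋab/.

/muluŋab/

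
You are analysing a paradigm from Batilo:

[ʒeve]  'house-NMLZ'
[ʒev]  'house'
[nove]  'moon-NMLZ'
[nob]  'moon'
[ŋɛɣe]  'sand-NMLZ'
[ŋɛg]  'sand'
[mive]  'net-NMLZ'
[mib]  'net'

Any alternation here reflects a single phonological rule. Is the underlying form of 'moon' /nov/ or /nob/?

/nob/

The root 'moon' surfaces as [nove] and [nob], with a stem-final [v] ~ [b] alternation.
The stem 'house' ([ʒeve], [ʒev]) shows [v] unchanged in both environments, so [v] cannot be basic with [b] derived in isolation.
The alternation reflects intervocalic spirantization: voiced stops become fricatives between vowels. /b/ is underlying.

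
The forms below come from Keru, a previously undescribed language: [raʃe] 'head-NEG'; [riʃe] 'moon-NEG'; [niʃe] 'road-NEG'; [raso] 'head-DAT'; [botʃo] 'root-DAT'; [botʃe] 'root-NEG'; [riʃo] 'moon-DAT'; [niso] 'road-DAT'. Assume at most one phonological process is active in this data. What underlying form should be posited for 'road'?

/nis/

The root 'road' surfaces as [niʃe] and [niso], with a stem-final [ʃ] ~ [s] alternation.
But 'moon' keeps [ʃ] in both environments ([riʃe], [riʃo]), so there is no rule changing /ʃ/ to [s] before the DAT suffix.
Therefore /s/ is basic and [ʃ] is derived by palatalization before a front vowel (/s/ becomes palato-alveolar [ʃ] before a front vowel).
Hence 'road' is /nis/ underlyingly.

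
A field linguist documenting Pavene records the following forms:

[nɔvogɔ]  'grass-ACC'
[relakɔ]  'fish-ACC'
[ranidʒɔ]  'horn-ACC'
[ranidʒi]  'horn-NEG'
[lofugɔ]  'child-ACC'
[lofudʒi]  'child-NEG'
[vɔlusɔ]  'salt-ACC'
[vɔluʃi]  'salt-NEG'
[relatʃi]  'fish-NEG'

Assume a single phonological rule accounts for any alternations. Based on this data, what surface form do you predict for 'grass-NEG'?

The root 'child' surfaces as [lofudʒi] and [lofugɔ], with a stem-final [dʒ] ~ [g] alternation.
But 'horn' keeps [dʒ] in both environments ([ranidʒi], [ranidʒɔ]), so there is no rule changing /dʒ/ to [g] before the ACC suffix.
Therefore /g/ is basic and [dʒ] is derived by palatalization before a front vowel (/k/, /g/ and /s/ become palato-alveolar [tʃ], [dʒ] and [ʃ] before a front vowel).
From [nɔvogɔ] the stem 'grass' is /nɔvog/; before a front vowel this yields [nɔvodʒi].

[nɔvodʒi]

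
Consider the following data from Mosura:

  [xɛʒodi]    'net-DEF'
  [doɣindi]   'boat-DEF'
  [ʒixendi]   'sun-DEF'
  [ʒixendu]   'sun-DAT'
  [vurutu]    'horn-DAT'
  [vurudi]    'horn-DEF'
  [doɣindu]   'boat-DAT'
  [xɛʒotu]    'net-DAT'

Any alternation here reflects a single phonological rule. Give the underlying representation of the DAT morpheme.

The DAT suffix surfaces as [-du] and [-tu], depending on the final segment of the stem.
By contrast the DEF suffix keeps its initial [d] throughout — that segment must be underlying.
So the underlying form is /-tu/, and voiceless stops become voiced after a nasal.

/-tu/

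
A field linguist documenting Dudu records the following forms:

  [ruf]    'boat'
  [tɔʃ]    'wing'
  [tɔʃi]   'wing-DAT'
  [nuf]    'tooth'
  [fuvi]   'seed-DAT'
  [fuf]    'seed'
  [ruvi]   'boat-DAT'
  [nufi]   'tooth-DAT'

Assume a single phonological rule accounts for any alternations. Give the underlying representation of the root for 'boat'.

/ruv/

'boat' shows [v] ~ [f] at the end of the stem ([ruvi] vs [ruf]).
Compare 'tooth', with invariant [f] in [nufi] and [nuf]: an analysis with underlying /f/ and a rule producing [v] before the DAT suffix would wrongly predict alternation here too.
The underlying segment must be /v/; voiced obstruents become voiceless word-finally, yielding [f] there.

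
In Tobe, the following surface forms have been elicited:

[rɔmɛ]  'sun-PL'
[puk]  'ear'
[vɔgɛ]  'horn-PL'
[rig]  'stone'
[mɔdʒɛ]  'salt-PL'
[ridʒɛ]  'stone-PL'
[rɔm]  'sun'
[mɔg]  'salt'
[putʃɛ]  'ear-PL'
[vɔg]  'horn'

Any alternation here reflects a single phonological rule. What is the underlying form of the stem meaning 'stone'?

'stone' shows [dʒ] ~ [g] at the end of the stem ([ridʒɛ] vs [rig]).
But 'horn' keeps [g] in both environments ([vɔgɛ], [vɔg]), so there is no rule changing /g/ to [dʒ] before the PL suffix.
So /dʒ/ is underlying, and a rule of depalatalization — palato-alveolar /tʃ/ and /dʒ/ become [k] and [g] when no front vowel follows — gives [g].
So 'stone' = /ridʒ/.

/ridʒ/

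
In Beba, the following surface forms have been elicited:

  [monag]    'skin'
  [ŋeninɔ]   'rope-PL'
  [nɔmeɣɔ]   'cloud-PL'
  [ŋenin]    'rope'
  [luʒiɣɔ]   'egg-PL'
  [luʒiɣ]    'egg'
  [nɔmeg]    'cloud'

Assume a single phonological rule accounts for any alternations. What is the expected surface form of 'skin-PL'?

[monaɣɔ]

The stem for 'cloud' ends in [ɣ] in [nɔmeɣɔ] but [g] in [nɔmeg].
The stem 'egg' ([luʒiɣɔ], [luʒiɣ]) shows [ɣ] unchanged in both environments, so [ɣ] cannot be basic with [g] derived in isolation.
Therefore /g/ is basic and [ɣ] is derived by intervocalic spirantization (voiced stops become fricatives between vowels).
The one attested form of 'skin', [monag], shows underlying /monag/. Applying the same rule between vowels gives [monaɣɔ].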